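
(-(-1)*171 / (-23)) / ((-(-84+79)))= -171 / 115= -1.49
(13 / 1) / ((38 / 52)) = 338 / 19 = 17.79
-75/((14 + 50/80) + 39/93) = -18600/3731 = -4.99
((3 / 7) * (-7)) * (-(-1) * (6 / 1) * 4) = -72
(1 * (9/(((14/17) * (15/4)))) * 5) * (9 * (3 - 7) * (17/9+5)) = -25296/7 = -3613.71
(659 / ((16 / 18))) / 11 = 5931 / 88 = 67.40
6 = 6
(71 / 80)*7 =497 / 80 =6.21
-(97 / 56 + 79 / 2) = -2309 / 56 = -41.23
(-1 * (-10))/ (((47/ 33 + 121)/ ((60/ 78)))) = 165/ 2626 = 0.06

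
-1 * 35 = -35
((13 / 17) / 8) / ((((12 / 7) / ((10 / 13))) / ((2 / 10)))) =7 / 816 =0.01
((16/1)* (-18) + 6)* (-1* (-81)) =-22842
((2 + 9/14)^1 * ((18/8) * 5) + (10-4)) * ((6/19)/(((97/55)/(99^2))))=3235947165/51604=62707.29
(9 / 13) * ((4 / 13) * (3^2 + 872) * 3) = 95148 / 169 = 563.01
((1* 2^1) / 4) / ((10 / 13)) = 13 / 20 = 0.65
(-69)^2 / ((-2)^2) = 4761 / 4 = 1190.25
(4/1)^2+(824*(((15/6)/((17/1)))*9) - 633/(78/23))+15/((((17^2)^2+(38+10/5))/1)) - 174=27550319013/36933962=745.93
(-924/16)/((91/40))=-330/13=-25.38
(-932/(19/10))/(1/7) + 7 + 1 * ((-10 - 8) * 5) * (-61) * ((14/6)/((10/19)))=397334/19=20912.32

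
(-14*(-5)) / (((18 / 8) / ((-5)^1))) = -1400 / 9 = -155.56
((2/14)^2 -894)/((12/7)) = -43805/84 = -521.49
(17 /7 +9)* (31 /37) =9.58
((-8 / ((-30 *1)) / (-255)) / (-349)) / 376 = 1 / 125482950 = 0.00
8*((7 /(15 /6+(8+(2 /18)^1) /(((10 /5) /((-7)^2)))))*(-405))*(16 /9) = -362880 /1811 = -200.38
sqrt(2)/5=0.28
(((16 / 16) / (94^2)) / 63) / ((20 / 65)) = 13 / 2226672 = 0.00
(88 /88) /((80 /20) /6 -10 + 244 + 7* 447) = 3 /10091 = 0.00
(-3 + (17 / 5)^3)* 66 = 299508 / 125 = 2396.06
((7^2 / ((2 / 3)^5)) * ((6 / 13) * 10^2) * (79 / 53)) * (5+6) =776038725 / 2756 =281581.54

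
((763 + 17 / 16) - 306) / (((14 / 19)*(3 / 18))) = 59679 / 16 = 3729.94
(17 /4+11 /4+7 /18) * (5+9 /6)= 48.03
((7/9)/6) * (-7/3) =-49/162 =-0.30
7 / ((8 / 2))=7 / 4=1.75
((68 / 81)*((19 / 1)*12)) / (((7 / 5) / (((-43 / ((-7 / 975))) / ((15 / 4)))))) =288891200 / 1323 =218360.70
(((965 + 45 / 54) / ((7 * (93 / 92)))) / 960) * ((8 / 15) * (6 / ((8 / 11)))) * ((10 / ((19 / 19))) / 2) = 293227 / 93744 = 3.13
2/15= 0.13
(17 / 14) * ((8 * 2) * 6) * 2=1632 / 7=233.14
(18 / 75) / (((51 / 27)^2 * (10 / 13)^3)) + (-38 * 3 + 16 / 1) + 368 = 975908871 / 3612500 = 270.15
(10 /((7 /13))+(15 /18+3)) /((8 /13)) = 12233 /336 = 36.41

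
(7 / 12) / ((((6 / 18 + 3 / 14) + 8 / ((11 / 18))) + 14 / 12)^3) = 0.00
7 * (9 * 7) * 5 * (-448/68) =-246960/17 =-14527.06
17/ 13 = 1.31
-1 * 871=-871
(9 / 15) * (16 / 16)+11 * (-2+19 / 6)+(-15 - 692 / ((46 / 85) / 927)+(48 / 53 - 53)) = -43350243683 / 36570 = -1185404.53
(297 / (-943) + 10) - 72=-58763 / 943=-62.31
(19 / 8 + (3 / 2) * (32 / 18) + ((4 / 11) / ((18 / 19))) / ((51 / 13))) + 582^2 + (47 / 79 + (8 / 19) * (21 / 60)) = 102683240283347 / 303141960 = 338729.88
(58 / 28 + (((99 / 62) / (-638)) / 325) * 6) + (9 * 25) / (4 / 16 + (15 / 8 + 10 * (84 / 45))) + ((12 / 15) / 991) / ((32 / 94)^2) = 834996567037263 / 64728458849600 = 12.90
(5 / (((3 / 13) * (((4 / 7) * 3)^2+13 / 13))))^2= 10144225 / 335241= 30.26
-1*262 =-262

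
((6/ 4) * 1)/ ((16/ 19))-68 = -2119/ 32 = -66.22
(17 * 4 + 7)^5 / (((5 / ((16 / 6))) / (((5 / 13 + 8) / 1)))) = 137953125000 / 13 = 10611778846.15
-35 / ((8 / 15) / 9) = -590.62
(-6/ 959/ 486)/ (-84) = 1/ 6525036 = 0.00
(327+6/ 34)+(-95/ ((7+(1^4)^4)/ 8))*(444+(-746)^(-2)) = -395960022583/ 9460772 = -41852.82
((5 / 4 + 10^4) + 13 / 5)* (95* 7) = 26610241 / 4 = 6652560.25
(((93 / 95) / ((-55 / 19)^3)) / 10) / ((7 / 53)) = -1779369 / 58231250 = -0.03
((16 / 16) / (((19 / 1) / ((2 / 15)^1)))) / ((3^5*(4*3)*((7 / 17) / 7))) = 17 / 415530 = 0.00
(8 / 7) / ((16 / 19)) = 19 / 14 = 1.36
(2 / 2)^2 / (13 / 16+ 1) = 16 / 29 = 0.55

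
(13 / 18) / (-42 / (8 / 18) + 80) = -13 / 261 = -0.05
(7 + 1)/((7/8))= 64/7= 9.14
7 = 7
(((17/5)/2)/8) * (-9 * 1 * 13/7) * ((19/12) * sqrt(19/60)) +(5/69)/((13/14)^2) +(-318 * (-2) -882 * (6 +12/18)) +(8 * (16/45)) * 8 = -5224.33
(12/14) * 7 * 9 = 54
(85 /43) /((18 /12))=170 /129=1.32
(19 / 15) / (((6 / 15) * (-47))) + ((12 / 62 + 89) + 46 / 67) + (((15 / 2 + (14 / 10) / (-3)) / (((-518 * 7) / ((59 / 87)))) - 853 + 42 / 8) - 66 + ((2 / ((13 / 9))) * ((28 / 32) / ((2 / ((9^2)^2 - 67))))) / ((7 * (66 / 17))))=-179455754909473681 / 264221829111240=-679.19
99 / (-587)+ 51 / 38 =26175 / 22306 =1.17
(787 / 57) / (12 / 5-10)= -1.82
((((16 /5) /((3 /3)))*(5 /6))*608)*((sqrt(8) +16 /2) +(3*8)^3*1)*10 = 97280*sqrt(2) /3 +672788480 /3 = 224308684.90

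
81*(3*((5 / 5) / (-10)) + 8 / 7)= 4779 / 70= 68.27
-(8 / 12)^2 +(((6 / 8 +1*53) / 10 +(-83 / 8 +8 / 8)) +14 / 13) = -394 / 117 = -3.37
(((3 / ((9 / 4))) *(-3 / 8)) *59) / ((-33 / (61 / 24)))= 3599 / 1584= 2.27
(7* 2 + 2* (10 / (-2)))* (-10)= -40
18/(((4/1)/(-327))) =-2943/2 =-1471.50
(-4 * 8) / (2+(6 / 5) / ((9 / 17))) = -15 / 2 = -7.50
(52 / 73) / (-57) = -52 / 4161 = -0.01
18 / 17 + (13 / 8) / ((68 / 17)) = 797 / 544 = 1.47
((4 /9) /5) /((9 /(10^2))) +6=566 /81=6.99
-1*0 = 0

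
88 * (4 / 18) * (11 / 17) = 1936 / 153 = 12.65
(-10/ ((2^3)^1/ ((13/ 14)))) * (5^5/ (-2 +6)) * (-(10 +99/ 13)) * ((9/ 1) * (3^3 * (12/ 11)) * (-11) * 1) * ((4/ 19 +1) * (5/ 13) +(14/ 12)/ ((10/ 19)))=-6912574678125/ 55328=-124938090.63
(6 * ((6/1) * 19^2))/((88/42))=68229/11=6202.64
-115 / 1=-115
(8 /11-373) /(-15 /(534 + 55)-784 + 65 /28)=67534740 /141810493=0.48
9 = 9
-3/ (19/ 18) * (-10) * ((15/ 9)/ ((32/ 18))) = 2025/ 76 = 26.64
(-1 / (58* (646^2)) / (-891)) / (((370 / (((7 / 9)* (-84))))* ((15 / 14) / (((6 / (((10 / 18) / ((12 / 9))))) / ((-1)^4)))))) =-1372 / 12467876268375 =-0.00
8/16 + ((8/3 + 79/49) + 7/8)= 6649/1176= 5.65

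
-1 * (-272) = 272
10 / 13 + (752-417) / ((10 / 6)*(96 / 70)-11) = -29875 / 793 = -37.67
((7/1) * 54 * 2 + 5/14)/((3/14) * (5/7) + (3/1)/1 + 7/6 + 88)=222369/27142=8.19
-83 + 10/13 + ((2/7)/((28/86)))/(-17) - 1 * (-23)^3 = 130865407/10829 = 12084.72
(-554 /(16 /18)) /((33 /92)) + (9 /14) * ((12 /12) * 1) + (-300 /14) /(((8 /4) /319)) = -793833 /154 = -5154.76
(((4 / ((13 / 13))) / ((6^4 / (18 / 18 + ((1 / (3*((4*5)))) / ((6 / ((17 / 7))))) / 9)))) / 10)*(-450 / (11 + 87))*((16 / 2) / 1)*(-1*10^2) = 567425 / 500094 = 1.13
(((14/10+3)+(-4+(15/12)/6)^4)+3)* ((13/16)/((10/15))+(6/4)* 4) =27346589809/17694720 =1545.47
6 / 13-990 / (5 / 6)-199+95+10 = -16660 / 13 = -1281.54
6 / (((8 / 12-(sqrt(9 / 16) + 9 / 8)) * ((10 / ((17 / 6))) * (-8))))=51 / 290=0.18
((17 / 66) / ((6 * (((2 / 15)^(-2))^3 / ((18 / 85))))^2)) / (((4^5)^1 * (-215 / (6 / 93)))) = -4 / 1347583308013916015625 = -0.00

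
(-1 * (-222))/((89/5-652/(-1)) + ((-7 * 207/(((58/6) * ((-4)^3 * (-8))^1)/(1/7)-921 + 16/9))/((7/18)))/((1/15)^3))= 67384770/90130493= 0.75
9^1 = 9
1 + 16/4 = 5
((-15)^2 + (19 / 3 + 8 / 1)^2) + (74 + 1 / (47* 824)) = 175825129 / 348552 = 504.44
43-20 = 23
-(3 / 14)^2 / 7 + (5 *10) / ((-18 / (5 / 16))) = -43199 / 49392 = -0.87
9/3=3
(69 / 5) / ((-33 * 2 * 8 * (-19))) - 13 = -217337 / 16720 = -13.00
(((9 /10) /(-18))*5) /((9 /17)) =-17 /36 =-0.47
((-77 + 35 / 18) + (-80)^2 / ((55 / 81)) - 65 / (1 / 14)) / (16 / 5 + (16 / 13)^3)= 1666.63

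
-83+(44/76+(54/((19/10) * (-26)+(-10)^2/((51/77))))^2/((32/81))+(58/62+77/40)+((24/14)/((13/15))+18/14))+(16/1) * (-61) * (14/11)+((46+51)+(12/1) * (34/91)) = -9623055636283014539/7911876490538020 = -1216.28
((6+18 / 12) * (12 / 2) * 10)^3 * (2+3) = 455625000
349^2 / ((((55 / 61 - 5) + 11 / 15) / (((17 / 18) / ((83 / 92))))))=-29050756510 / 766671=-37892.08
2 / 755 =0.00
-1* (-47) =47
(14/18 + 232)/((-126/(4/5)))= -838/567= -1.48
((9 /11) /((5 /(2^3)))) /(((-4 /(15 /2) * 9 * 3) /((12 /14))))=-6 /77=-0.08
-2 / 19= -0.11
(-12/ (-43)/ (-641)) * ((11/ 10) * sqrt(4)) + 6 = 826758/ 137815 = 6.00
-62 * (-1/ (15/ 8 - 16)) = -496/ 113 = -4.39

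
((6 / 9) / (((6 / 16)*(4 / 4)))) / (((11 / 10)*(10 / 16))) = 256 / 99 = 2.59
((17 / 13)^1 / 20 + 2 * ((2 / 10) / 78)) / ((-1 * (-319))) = 1 / 4524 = 0.00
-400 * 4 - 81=-1681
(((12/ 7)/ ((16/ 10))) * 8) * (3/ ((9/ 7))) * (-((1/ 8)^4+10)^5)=-576531124483658875904005/ 288230376151711744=-2000244.15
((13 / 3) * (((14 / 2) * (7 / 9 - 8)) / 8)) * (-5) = 29575 / 216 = 136.92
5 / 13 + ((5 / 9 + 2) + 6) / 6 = 1.81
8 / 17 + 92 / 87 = 2260 / 1479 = 1.53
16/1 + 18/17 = 290/17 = 17.06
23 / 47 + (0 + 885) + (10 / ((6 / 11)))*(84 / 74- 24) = 810896 / 1739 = 466.30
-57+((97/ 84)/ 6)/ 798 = -22924847/ 402192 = -57.00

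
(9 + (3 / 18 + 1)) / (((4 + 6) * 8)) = 61 / 480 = 0.13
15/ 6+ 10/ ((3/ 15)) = 105/ 2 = 52.50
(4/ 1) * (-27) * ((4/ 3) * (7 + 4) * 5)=-7920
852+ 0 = 852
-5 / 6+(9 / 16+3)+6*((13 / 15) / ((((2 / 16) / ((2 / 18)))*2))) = 3629 / 720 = 5.04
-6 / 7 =-0.86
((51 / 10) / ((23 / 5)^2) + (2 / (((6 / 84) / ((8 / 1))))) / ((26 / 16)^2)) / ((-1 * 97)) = -15210583 / 17343794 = -0.88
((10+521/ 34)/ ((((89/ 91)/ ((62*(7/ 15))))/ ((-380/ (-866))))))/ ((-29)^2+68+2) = 215360782/ 596822519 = 0.36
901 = 901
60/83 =0.72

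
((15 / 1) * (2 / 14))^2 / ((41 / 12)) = 2700 / 2009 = 1.34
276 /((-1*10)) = -138 /5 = -27.60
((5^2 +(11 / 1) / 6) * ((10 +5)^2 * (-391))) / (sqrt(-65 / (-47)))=-944265 * sqrt(3055) / 26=-2007364.09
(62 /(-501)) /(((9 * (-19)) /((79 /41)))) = 4898 /3512511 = 0.00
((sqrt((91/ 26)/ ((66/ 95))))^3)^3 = 195562950625* sqrt(21945)/ 20037321216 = 1445.82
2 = 2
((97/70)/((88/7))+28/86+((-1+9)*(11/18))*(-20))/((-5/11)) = 33150781/154800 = 214.15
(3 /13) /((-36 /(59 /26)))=-59 /4056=-0.01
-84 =-84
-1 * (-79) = 79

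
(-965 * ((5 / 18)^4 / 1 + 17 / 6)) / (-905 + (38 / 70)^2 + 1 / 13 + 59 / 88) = 50384710250875 / 16623036743202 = 3.03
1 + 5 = 6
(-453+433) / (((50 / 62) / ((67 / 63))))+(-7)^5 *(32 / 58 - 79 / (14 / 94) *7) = 569979163573 / 9135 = 62395091.80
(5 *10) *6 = 300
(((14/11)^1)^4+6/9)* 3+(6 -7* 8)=-587520/14641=-40.13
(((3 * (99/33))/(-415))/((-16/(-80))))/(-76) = 9/6308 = 0.00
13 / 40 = 0.32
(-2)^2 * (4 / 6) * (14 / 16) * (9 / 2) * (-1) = -21 / 2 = -10.50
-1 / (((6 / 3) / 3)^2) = -9 / 4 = -2.25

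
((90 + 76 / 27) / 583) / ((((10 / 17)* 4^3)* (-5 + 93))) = 21301 / 443266560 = 0.00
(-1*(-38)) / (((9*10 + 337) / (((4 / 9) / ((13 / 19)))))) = 2888 / 49959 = 0.06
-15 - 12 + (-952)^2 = 906277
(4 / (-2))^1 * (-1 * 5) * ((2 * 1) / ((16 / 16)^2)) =20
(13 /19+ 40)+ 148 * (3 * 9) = 76697 /19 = 4036.68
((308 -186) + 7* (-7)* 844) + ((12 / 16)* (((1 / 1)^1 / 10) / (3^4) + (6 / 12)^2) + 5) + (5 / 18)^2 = -267162199 / 6480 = -41228.73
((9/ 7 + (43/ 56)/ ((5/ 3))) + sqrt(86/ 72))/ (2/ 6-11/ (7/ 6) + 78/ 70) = -1467/ 6704-35 * sqrt(43)/ 1676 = -0.36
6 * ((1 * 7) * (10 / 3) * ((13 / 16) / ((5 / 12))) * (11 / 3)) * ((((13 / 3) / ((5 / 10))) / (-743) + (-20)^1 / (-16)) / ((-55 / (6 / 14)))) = -143533 / 14860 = -9.66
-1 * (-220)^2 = -48400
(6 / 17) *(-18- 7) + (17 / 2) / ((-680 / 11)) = -12187 / 1360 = -8.96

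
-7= -7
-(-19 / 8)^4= -130321 / 4096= -31.82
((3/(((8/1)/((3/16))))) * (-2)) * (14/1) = -63/32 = -1.97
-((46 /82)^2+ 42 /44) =-1.27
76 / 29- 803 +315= -14076 / 29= -485.38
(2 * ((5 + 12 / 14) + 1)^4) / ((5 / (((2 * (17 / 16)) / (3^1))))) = 7520256 / 12005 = 626.43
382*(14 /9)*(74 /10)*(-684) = -15038576 /5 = -3007715.20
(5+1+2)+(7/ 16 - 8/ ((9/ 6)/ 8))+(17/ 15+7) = -6263/ 240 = -26.10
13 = 13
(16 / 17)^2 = 0.89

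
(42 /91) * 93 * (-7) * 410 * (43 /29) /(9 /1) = -7651420 /377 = -20295.54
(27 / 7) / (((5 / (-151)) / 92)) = -10716.69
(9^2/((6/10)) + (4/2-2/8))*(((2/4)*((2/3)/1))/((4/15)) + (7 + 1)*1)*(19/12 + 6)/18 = 1841749/3456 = 532.91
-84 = -84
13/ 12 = 1.08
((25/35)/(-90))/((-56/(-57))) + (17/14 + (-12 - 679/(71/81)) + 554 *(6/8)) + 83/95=-5854759819/15864240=-369.05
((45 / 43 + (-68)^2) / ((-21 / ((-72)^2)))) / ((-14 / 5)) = 122735520 / 301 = 407759.20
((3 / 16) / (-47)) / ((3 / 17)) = -17 / 752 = -0.02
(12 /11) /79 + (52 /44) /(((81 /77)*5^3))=200579 /8798625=0.02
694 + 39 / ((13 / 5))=709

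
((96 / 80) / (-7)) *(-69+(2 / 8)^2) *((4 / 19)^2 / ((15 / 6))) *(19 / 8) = 0.50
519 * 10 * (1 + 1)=10380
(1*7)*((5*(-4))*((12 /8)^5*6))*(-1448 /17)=9236430 /17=543319.41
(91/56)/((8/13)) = 169/64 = 2.64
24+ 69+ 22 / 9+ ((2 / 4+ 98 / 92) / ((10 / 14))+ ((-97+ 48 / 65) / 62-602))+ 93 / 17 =-7097113787 / 14181570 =-500.45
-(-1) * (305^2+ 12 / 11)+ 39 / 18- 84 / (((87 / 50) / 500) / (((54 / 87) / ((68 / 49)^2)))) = 1367496073385 / 16041234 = 85248.81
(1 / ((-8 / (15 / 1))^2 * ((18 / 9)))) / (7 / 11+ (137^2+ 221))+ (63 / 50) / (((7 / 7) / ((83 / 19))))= 5.50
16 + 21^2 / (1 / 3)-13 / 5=6682 / 5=1336.40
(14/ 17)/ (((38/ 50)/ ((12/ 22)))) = 2100/ 3553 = 0.59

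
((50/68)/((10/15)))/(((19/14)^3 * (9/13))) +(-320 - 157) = -166635943/349809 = -476.36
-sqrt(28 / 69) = -2 * sqrt(483) / 69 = -0.64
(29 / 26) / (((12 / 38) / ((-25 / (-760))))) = 145 / 1248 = 0.12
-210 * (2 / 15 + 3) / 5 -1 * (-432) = 1502 / 5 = 300.40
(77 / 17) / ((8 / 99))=7623 / 136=56.05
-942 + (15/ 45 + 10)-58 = -2969/ 3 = -989.67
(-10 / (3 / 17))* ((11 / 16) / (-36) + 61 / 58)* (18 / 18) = -1466165 / 25056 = -58.52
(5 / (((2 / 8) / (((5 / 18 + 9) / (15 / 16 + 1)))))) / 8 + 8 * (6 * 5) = 70300 / 279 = 251.97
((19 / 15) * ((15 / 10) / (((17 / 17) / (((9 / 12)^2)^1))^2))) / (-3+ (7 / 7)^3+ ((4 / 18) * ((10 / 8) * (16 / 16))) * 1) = -13851 / 39680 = -0.35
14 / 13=1.08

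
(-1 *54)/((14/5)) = -135/7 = -19.29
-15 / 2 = -7.50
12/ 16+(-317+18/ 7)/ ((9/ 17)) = -149479/ 252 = -593.17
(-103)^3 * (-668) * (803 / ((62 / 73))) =21394224380342 / 31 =690136270333.61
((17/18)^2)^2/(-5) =-83521/524880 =-0.16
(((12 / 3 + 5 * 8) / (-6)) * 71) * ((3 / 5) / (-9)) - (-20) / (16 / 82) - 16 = 10909 / 90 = 121.21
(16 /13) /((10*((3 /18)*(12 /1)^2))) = 1 /195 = 0.01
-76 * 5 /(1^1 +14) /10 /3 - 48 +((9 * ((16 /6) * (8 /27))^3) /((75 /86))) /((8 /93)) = 15254098 /1476225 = 10.33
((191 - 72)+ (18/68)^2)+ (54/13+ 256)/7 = 156.23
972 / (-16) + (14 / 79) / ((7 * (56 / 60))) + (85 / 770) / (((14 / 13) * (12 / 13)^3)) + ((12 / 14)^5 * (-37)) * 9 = -21670273519687 / 100951716096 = -214.66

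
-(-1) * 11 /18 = 11 /18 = 0.61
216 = 216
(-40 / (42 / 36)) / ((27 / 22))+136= 6808 / 63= 108.06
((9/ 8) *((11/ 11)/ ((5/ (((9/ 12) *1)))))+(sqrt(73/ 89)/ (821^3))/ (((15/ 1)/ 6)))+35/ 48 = 2 *sqrt(6497)/ 246257509145+431/ 480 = 0.90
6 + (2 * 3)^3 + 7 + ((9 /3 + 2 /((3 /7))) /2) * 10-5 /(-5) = 805 /3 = 268.33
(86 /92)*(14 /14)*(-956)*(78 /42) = -267202 /161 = -1659.64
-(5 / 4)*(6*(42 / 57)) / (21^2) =-5 / 399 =-0.01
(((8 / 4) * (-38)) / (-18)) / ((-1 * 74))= -19 / 333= -0.06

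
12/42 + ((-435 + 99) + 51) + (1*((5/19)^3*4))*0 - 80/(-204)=-284.32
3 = 3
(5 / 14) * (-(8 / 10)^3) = -32 / 175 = -0.18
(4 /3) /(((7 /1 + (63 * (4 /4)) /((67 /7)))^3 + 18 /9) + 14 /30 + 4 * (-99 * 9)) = -6015260 /4764096749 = -0.00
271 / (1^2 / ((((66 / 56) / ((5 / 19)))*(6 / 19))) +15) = 26829 / 1555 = 17.25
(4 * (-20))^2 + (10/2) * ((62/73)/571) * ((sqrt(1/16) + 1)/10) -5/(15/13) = 3199087349/500196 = 6395.67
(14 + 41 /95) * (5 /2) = 1371 /38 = 36.08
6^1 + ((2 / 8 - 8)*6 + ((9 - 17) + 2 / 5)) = -481 / 10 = -48.10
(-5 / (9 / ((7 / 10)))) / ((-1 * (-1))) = -7 / 18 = -0.39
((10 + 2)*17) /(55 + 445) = 51 /125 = 0.41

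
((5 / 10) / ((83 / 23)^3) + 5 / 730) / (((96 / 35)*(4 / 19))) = 485442685 / 16028333184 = 0.03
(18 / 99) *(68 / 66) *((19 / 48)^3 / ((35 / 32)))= 116603 / 10977120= 0.01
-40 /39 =-1.03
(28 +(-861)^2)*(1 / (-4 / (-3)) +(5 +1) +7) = 40774195 / 4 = 10193548.75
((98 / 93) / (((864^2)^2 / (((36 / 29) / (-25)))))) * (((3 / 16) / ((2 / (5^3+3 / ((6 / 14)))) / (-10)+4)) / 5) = -77 / 87438411812044800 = -0.00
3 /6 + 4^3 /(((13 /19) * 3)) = 2471 /78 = 31.68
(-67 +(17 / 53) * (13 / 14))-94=-119241 / 742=-160.70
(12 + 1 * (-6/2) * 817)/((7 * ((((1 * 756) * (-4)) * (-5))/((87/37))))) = -7859/145040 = -0.05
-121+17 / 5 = -588 / 5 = -117.60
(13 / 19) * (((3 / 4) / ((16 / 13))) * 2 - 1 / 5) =2119 / 3040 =0.70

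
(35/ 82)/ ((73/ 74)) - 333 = -332.57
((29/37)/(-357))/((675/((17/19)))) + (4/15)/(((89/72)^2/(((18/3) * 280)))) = 23143092711091/78932963025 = 293.20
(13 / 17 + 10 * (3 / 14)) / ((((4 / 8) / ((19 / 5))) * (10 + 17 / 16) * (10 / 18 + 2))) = 631104 / 807415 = 0.78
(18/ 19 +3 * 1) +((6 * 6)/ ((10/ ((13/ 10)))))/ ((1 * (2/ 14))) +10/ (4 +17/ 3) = 519894/ 13775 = 37.74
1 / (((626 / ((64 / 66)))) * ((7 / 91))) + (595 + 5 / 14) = 86095127 / 144606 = 595.38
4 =4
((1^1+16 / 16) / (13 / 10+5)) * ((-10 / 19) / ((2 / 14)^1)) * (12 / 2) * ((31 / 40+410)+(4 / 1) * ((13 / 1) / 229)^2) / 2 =-4308425555 / 2989137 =-1441.36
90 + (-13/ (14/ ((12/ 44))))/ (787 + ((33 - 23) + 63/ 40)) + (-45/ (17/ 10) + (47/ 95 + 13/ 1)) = 1058683706/ 13744885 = 77.02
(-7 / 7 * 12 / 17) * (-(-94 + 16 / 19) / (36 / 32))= -18880 / 323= -58.45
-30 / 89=-0.34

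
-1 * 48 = -48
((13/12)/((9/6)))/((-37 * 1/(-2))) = 13/333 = 0.04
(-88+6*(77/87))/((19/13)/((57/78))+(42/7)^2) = -1199/551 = -2.18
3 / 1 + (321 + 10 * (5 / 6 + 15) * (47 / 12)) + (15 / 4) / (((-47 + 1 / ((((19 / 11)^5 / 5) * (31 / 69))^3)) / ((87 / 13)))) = 943.60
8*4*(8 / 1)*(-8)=-2048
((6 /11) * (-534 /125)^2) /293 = 0.03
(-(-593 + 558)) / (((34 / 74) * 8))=1295 / 136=9.52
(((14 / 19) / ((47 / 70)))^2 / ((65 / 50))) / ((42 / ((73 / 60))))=2503900 / 93301533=0.03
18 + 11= 29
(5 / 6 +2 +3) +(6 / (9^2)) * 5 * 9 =55 / 6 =9.17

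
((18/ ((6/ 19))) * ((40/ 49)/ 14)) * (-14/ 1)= -2280/ 49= -46.53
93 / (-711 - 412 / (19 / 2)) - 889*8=-101938063 / 14333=-7112.12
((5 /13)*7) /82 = 35 /1066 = 0.03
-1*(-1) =1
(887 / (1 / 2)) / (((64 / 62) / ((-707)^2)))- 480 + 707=13744351585 / 16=859021974.06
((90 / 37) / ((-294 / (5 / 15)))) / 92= -5 / 166796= -0.00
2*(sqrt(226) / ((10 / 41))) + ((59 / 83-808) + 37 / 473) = -31690294 / 39259 + 41*sqrt(226) / 5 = -683.94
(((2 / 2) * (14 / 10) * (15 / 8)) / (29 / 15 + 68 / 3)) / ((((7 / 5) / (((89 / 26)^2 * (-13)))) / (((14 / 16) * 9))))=-12475575 / 136448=-91.43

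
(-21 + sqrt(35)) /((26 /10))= -105 /13 + 5 * sqrt(35) /13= -5.80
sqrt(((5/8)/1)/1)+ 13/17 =1.56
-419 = -419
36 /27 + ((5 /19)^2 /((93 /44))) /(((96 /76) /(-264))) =-3248 /589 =-5.51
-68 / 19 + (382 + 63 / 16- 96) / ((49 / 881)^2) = 68408994413 / 729904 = 93723.28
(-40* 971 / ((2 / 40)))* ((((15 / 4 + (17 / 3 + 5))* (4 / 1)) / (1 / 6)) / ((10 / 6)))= -161263680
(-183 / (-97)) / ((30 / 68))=2074 / 485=4.28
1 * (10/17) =10/17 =0.59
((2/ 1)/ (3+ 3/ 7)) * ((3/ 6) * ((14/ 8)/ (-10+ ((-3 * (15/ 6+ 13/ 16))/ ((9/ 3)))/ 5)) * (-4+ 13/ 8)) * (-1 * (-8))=4655/ 5118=0.91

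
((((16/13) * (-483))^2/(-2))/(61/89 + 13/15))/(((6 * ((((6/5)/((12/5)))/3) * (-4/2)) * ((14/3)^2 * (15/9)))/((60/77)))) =4118645880/3370367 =1222.02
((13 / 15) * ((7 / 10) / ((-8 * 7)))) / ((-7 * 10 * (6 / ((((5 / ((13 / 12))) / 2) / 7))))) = 1 / 117600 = 0.00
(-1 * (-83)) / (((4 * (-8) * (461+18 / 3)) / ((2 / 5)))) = -83 / 37360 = -0.00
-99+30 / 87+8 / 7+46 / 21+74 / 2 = -5074 / 87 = -58.32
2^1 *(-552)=-1104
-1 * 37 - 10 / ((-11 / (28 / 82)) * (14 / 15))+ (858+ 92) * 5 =2125713 / 451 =4713.33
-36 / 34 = -18 / 17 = -1.06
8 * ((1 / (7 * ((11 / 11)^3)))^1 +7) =400 / 7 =57.14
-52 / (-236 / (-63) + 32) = -819 / 563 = -1.45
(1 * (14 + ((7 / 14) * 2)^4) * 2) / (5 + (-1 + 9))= 30 / 13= 2.31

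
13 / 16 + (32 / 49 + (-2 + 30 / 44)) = 1271 / 8624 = 0.15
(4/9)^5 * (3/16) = 64/19683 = 0.00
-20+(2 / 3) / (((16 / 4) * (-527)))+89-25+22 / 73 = 10225835 / 230826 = 44.30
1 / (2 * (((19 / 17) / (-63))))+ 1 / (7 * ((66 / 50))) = -246451 / 8778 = -28.08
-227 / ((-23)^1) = 227 / 23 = 9.87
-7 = -7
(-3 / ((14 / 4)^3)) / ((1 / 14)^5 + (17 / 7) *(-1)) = 12544 / 435381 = 0.03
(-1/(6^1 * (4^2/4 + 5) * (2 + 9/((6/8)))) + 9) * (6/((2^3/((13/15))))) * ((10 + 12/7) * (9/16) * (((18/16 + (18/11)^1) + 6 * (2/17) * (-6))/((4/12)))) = -32633991/191488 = -170.42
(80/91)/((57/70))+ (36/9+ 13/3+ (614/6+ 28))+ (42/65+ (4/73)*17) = 141.32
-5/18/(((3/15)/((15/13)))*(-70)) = 25/1092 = 0.02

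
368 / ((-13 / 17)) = -6256 / 13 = -481.23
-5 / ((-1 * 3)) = 5 / 3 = 1.67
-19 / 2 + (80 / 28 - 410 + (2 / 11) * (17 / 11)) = -705317 / 1694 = -416.36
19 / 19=1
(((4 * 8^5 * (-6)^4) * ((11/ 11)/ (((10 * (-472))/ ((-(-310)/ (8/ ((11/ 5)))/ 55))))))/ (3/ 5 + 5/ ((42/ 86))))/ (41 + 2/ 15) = -125.13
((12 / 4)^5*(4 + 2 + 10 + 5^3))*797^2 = 21764165967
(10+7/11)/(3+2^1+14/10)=585/352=1.66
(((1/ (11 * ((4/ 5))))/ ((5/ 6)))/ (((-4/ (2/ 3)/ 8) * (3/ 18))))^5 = -248832/ 161051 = -1.55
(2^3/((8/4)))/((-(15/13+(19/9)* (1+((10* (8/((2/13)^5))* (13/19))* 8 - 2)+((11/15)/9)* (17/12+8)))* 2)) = -379080/2033052076381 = -0.00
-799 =-799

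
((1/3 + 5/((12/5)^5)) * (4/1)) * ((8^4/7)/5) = 1577104/8505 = 185.43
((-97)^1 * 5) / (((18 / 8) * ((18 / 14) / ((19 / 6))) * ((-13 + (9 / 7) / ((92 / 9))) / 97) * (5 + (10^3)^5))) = 1611799336 / 402942600000002014713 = 0.00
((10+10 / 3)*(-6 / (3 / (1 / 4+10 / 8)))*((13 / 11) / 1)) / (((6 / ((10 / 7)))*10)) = -260 / 231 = -1.13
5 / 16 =0.31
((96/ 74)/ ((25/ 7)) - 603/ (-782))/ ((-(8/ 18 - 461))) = 7384743/ 2998285750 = 0.00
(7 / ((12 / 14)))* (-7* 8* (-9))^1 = 4116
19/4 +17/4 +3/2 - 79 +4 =-129/2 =-64.50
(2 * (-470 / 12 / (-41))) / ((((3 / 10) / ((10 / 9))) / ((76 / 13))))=1786000 / 43173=41.37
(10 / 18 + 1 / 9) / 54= 1 / 81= 0.01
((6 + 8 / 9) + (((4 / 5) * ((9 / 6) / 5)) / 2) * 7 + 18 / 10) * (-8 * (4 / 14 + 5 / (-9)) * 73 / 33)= 45.50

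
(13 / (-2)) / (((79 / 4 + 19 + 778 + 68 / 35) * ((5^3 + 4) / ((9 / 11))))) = -2730 / 54213841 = -0.00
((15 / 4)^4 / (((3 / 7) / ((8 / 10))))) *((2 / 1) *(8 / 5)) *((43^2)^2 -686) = 16150593375 / 4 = 4037648343.75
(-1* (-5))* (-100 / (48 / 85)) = -10625 / 12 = -885.42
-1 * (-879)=879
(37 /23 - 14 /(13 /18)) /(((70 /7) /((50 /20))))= -5315 /1196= -4.44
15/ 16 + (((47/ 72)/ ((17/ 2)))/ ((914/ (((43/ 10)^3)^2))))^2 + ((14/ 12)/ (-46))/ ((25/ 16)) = 8660161552311559719205607/ 7196528866752000000000000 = 1.20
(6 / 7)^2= 36 / 49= 0.73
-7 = -7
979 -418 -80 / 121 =67801 / 121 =560.34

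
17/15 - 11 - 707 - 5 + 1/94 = -1017817/1410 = -721.86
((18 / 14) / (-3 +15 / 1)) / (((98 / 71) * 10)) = 213 / 27440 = 0.01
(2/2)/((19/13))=13/19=0.68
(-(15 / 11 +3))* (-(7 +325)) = 1448.73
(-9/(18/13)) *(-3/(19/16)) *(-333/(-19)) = 103896/361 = 287.80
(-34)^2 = 1156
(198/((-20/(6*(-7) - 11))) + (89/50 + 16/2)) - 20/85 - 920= -163946/425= -385.76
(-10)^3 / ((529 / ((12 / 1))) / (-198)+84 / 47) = -111672000 / 174721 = -639.14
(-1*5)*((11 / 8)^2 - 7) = 1635 / 64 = 25.55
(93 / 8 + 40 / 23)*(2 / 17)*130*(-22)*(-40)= 70327400 / 391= 179865.47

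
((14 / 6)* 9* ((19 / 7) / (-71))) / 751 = -57 / 53321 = -0.00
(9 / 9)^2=1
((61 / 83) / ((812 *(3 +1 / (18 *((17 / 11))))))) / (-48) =-3111 / 500887072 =-0.00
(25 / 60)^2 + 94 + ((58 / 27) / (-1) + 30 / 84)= 279365 / 3024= 92.38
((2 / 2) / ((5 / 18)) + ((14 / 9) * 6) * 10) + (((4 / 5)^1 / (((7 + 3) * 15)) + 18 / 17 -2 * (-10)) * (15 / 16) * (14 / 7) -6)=332593 / 2550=130.43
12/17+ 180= 3072/17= 180.71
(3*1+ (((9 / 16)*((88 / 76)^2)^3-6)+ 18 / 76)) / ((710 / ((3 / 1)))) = -397314009 / 66805151020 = -0.01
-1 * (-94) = 94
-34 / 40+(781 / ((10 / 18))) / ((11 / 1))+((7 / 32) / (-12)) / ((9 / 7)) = 2193451 / 17280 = 126.94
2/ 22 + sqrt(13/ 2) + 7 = sqrt(26)/ 2 + 78/ 11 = 9.64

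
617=617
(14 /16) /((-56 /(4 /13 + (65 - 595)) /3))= 10329 /416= 24.83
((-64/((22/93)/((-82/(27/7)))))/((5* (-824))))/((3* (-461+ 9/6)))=142352/140565645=0.00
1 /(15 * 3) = 1 /45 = 0.02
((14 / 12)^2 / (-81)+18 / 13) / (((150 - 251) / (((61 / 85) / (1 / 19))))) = -60095309 / 325440180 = -0.18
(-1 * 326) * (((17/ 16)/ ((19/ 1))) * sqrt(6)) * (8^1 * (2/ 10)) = -2771 * sqrt(6)/ 95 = -71.45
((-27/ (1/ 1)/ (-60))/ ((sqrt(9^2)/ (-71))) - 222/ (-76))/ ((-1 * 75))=239/ 28500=0.01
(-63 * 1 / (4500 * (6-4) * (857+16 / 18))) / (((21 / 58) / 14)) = -87 / 275750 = -0.00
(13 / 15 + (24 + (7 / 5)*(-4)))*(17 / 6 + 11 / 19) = 112421 / 1710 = 65.74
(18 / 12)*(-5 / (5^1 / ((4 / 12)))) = -1 / 2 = -0.50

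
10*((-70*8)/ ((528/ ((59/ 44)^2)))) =-609175/ 31944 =-19.07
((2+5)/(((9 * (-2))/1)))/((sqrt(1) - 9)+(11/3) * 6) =-1/36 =-0.03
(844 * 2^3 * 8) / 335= 54016 / 335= 161.24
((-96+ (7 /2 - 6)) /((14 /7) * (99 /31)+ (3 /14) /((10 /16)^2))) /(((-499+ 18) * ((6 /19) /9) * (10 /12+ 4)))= 0.17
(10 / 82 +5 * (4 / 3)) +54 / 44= 21691 / 2706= 8.02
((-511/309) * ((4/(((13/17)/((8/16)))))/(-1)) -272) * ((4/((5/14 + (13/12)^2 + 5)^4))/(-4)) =370024367505408000/2514641029787809819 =0.15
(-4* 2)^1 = -8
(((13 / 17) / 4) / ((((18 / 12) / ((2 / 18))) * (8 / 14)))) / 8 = 91 / 29376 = 0.00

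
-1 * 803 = -803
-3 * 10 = -30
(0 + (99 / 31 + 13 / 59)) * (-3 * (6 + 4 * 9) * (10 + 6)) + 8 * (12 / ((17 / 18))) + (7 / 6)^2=-7588495259 / 1119348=-6779.39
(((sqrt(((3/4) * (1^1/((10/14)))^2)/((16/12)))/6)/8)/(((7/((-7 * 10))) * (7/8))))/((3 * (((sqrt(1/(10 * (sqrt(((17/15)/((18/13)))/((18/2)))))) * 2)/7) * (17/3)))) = -7 * 2210^(1/4) * 3^(3/4)/1224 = -0.09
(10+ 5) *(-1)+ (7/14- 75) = -179/2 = -89.50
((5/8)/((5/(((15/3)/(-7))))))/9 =-5/504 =-0.01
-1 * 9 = -9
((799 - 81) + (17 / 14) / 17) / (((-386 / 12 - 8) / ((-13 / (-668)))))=-392067 / 1126916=-0.35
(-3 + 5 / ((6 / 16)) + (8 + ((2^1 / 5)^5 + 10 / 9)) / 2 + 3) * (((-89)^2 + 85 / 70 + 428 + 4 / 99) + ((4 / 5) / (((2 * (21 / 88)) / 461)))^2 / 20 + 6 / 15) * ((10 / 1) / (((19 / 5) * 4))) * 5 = 23318483059309607 / 10369012500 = 2248862.47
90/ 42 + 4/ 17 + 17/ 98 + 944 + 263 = 2015113/ 1666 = 1209.55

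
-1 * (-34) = 34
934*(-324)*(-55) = 16643880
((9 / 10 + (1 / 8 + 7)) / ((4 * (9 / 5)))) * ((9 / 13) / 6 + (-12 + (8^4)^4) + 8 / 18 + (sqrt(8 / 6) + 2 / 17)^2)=107 * sqrt(3) / 612 + 2036747864928652991449 / 6492096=313727317792074.39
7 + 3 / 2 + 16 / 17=321 / 34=9.44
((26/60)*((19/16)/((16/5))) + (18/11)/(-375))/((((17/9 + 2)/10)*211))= 991227/519904000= 0.00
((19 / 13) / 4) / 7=0.05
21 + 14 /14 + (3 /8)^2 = 1417 /64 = 22.14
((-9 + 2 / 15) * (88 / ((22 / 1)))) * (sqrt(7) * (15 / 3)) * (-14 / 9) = 7448 * sqrt(7) / 27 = 729.84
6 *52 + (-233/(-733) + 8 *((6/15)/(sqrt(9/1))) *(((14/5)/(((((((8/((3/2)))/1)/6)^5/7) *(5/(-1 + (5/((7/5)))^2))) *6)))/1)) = 958998917/2932000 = 327.08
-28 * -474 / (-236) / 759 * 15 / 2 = -0.56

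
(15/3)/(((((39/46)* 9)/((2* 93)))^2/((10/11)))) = 406695200/150579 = 2700.88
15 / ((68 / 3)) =45 / 68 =0.66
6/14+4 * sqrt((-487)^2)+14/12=81883/42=1949.60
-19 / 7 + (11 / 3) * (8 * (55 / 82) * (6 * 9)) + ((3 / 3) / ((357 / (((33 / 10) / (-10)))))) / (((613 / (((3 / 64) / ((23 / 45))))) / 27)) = 93308706619061 / 88049946880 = 1059.72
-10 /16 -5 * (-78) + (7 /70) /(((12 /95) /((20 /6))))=28225 /72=392.01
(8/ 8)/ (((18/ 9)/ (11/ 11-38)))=-37/ 2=-18.50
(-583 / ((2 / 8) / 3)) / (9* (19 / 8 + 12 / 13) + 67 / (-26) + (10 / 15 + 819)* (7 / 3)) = -6548256 / 1815523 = -3.61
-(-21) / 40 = 0.52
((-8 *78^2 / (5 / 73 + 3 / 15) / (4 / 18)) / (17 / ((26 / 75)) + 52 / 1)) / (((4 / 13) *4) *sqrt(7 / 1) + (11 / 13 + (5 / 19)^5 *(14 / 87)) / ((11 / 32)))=9485176108771360438021937070 / 2167001452549404451394281 - 4741450027179106733376312285 *sqrt(7) / 2167001452549404451394281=-1411.87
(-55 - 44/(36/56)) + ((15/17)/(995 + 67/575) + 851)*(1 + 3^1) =71799445025/21886344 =3280.56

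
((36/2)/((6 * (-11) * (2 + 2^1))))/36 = -1/528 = -0.00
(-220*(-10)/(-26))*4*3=-13200/13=-1015.38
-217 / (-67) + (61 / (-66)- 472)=-2076949 / 4422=-469.69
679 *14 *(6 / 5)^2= 342216 / 25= 13688.64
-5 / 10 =-1 / 2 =-0.50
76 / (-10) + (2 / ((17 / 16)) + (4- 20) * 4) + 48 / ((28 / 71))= 30938 / 595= 52.00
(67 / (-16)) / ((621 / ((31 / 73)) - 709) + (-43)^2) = -2077 / 1290768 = -0.00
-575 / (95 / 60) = -6900 / 19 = -363.16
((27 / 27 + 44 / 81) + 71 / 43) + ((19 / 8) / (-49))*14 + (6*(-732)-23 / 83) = -35532887783 / 8094492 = -4389.76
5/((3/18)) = 30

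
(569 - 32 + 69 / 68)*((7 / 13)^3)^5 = 173689537841264655 / 3480640724958171476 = 0.05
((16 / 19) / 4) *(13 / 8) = 13 / 38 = 0.34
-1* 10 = -10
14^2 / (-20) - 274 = -1419 / 5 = -283.80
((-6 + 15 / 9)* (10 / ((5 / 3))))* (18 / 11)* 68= -31824 / 11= -2893.09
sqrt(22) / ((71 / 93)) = 93* sqrt(22) / 71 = 6.14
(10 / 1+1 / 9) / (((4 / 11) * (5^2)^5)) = 1001 / 351562500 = 0.00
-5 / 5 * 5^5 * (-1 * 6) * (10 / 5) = 37500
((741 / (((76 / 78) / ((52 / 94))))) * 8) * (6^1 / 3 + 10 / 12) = 448188 / 47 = 9535.91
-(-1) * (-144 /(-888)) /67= 6 /2479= 0.00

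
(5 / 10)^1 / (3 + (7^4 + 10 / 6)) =3 / 14434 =0.00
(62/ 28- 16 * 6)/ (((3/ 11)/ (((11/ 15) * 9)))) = -158873/ 70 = -2269.61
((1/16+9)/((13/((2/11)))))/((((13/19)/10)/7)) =96425/7436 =12.97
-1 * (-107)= 107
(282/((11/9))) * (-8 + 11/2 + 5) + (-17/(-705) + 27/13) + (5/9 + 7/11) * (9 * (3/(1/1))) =5600741/9165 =611.10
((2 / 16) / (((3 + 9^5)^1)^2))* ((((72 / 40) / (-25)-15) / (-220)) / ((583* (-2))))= -157 / 74543401695840000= -0.00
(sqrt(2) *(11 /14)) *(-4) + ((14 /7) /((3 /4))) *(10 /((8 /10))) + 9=127 /3 - 22 *sqrt(2) /7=37.89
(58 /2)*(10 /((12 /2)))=145 /3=48.33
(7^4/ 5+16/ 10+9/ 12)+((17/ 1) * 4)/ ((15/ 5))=30313/ 60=505.22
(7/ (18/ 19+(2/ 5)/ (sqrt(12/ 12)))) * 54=17955/ 64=280.55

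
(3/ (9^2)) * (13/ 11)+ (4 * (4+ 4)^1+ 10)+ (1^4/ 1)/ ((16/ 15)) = 204247/ 4752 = 42.98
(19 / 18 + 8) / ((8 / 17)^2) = 47107 / 1152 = 40.89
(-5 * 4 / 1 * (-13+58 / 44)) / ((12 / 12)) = 2570 / 11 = 233.64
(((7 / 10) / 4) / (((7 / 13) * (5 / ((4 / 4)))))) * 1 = 13 / 200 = 0.06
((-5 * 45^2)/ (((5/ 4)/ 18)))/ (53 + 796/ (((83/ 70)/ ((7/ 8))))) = -672300/ 2953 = -227.67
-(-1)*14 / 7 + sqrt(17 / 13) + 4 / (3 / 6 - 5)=2.25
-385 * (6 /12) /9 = -385 /18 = -21.39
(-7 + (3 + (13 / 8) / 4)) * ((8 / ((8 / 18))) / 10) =-207 / 32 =-6.47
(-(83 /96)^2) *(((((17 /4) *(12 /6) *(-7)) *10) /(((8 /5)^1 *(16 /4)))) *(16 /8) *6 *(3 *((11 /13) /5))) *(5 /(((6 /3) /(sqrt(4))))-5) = 0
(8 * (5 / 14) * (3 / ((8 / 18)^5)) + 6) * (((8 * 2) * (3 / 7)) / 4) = 2689461 / 3136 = 857.61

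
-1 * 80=-80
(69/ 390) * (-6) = -69/ 65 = -1.06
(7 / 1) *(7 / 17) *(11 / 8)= 539 / 136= 3.96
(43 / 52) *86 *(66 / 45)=20339 / 195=104.30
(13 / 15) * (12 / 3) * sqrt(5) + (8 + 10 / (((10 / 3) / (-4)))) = -4 + 52 * sqrt(5) / 15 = 3.75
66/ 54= 11/ 9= 1.22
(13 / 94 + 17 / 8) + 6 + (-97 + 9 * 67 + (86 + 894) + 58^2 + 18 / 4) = 1828399 / 376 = 4862.76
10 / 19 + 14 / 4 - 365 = -13717 / 38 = -360.97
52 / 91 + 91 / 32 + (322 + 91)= 93277 / 224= 416.42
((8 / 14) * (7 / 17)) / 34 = 2 / 289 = 0.01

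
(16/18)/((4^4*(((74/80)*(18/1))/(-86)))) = -215/11988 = -0.02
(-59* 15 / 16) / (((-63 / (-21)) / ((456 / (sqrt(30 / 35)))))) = -5605* sqrt(42) / 4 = -9081.14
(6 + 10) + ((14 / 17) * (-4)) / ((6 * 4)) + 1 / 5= 4096 / 255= 16.06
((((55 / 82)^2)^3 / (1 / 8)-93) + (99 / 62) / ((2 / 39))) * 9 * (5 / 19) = -3240809973272115 / 22382491183592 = -144.79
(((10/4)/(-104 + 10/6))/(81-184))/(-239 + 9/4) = -0.00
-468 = -468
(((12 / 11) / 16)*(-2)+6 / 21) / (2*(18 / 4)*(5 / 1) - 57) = -23 / 1848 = -0.01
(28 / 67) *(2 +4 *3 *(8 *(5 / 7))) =1976 / 67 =29.49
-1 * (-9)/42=3/14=0.21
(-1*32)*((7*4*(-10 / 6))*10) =44800 / 3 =14933.33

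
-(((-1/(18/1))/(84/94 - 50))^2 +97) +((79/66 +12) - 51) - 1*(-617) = 9154482102901/18984943296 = 482.20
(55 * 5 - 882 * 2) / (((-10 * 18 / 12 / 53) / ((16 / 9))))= 1262672 / 135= 9353.13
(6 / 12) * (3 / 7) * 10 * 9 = 135 / 7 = 19.29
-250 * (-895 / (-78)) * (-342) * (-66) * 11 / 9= -1028802500 / 13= -79138653.85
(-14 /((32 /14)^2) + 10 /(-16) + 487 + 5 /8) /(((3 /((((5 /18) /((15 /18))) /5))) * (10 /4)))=61993 /14400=4.31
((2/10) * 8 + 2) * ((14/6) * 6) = 252/5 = 50.40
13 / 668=0.02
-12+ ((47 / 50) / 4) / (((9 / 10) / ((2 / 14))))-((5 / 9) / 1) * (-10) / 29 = -430117 / 36540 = -11.77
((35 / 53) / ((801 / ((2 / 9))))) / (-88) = -35 / 16811388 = -0.00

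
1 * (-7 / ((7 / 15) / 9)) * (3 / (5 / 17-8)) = 6885 / 131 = 52.56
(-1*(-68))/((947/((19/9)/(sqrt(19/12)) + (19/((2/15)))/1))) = 136*sqrt(57)/8523 + 9690/947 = 10.35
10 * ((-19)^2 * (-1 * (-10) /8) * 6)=27075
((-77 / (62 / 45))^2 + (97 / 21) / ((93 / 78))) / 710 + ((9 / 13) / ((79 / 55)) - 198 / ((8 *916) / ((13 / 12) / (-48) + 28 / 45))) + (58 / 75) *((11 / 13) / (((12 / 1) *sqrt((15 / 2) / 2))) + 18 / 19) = 319 *sqrt(15) / 43875 + 918374231101000301 / 163908140490931200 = 5.63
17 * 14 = 238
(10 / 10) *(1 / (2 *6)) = 1 / 12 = 0.08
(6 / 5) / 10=3 / 25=0.12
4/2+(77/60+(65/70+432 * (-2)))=-361111/420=-859.79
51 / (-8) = -51 / 8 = -6.38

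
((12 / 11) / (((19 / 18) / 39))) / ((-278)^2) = 2106 / 4038089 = 0.00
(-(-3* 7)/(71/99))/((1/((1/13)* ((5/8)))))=10395/7384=1.41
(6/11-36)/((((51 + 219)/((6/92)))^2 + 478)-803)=-78/37706405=-0.00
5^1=5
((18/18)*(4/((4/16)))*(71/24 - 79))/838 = -1825/1257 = -1.45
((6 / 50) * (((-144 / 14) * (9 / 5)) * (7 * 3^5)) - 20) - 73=-484017 / 125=-3872.14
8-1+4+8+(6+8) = 33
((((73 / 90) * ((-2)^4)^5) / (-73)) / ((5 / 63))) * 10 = -7340032 / 5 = -1468006.40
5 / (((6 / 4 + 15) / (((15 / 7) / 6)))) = 25 / 231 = 0.11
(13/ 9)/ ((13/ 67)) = 67/ 9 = 7.44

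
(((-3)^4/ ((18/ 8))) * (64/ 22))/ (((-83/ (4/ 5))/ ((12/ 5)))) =-55296/ 22825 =-2.42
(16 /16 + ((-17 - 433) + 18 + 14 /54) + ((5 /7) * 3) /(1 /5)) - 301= -136274 /189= -721.03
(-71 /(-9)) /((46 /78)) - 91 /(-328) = 309023 /22632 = 13.65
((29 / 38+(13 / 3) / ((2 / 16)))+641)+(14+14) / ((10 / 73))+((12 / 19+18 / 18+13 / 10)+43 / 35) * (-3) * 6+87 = 3562859 / 3990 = 892.95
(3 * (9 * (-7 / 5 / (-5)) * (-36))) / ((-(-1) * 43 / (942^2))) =-6037624656 / 1075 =-5616395.03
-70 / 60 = -7 / 6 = -1.17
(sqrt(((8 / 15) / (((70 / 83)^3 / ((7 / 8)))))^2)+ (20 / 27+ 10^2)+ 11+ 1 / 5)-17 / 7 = 729569083 / 6615000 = 110.29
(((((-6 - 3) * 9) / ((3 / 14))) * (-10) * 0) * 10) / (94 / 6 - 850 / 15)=0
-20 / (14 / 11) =-110 / 7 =-15.71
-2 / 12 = -1 / 6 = -0.17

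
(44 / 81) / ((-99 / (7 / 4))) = -7 / 729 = -0.01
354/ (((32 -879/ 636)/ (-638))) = -47880624/ 6491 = -7376.46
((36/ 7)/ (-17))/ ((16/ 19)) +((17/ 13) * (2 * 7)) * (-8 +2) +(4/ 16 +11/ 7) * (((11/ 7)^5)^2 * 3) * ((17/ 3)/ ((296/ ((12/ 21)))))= -94814764163430075/ 905441643540616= -104.72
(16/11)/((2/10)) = 80/11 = 7.27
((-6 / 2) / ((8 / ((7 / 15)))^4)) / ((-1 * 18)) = 2401 / 1244160000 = 0.00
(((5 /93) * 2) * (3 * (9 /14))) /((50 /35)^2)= 63 /620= 0.10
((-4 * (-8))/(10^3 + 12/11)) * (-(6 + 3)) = -792/2753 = -0.29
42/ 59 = 0.71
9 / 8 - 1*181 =-1439 / 8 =-179.88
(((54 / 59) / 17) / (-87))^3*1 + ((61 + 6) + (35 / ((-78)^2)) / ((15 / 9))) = 3343966510213684853 / 49907376807528084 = 67.00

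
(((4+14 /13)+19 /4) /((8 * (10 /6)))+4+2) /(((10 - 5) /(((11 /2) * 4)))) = 154143 /5200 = 29.64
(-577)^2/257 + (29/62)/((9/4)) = 92902097/71703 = 1295.65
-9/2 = -4.50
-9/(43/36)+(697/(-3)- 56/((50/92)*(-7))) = -726103/3225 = -225.15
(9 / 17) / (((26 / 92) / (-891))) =-368874 / 221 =-1669.11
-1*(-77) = 77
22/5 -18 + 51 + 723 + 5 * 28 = 4502/5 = 900.40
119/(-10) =-119/10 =-11.90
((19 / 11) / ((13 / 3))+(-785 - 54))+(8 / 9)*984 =15472 / 429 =36.07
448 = 448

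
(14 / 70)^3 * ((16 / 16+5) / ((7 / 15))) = 18 / 175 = 0.10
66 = 66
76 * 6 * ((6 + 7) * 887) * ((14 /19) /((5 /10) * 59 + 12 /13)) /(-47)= -14390688 /5311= -2709.60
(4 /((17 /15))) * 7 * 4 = 1680 /17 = 98.82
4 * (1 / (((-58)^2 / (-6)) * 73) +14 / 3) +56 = 13752014 / 184179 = 74.67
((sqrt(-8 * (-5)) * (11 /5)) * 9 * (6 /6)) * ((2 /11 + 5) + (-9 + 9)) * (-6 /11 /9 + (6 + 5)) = 7098.57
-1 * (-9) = 9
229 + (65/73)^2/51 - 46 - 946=-762.98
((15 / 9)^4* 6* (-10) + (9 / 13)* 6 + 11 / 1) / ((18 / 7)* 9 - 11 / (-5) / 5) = -27506675 / 1448577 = -18.99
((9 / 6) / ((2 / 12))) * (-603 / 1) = -5427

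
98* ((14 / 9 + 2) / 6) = 1568 / 27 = 58.07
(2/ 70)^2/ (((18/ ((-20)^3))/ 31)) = -4960/ 441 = -11.25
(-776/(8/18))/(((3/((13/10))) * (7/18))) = -68094/35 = -1945.54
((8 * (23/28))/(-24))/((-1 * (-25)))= -0.01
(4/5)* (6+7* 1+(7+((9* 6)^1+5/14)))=2082/35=59.49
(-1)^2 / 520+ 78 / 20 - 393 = -202331 / 520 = -389.10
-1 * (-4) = 4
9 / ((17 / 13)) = 117 / 17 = 6.88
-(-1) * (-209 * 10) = -2090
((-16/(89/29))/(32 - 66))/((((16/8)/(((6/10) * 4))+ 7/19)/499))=13197552/207281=63.67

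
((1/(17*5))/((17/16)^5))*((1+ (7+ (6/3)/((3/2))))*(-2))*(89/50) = -2613051392/9051588375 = -0.29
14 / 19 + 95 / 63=2687 / 1197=2.24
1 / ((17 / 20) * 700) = 0.00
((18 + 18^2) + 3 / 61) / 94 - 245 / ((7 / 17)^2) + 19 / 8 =-33004587 / 22936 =-1438.99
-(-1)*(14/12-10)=-53/6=-8.83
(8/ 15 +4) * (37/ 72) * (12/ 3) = 1258/ 135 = 9.32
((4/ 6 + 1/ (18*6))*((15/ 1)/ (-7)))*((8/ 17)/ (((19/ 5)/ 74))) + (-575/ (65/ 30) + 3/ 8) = -588929189/ 2116296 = -278.28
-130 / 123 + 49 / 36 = 449 / 1476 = 0.30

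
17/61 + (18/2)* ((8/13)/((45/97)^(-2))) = 10973189/7461337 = 1.47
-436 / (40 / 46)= -501.40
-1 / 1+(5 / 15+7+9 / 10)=217 / 30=7.23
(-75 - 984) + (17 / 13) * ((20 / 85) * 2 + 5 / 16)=-220059 / 208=-1057.98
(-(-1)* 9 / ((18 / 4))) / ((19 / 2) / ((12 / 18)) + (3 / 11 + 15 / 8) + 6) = 176 / 1971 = 0.09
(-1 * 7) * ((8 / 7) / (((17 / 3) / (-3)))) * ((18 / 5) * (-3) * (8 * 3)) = -93312 / 85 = -1097.79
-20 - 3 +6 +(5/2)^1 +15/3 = -19/2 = -9.50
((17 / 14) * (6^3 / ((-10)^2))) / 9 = 51 / 175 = 0.29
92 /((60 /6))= 46 /5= 9.20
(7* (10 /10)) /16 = 7 /16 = 0.44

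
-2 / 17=-0.12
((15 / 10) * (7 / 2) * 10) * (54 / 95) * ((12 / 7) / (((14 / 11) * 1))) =5346 / 133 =40.20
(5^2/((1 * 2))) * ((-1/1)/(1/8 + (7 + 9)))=-100/129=-0.78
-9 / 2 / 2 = -9 / 4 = -2.25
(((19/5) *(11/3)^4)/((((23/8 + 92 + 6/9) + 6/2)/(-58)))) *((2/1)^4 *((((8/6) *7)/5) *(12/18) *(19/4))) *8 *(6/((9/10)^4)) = -63923600097280/22851963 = -2797291.42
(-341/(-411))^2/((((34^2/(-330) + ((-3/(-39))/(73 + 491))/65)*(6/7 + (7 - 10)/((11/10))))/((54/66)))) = 71118738691/827226632748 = 0.09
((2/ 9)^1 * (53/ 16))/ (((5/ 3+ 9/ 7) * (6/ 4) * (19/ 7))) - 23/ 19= -48739/ 42408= -1.15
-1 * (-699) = 699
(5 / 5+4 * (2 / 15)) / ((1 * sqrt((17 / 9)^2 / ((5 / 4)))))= 69 * sqrt(5) / 170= 0.91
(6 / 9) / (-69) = -0.01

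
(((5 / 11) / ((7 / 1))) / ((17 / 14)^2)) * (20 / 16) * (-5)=-875 / 3179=-0.28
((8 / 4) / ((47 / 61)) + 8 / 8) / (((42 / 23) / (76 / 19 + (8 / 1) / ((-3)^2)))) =9.63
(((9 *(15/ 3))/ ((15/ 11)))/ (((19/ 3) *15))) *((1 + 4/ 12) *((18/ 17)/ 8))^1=99/ 1615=0.06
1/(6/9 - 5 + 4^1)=-3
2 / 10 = 1 / 5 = 0.20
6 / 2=3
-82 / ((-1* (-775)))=-0.11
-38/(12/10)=-95/3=-31.67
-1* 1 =-1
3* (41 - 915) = -2622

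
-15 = -15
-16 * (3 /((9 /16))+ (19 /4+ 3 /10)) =-2492 /15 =-166.13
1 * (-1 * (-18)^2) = -324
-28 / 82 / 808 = -7 / 16564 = -0.00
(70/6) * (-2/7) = -10/3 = -3.33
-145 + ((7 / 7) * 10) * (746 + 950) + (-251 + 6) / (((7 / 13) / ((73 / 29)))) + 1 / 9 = 4089809 / 261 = 15669.77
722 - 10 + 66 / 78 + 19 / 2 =18781 / 26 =722.35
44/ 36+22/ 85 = 1133/ 765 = 1.48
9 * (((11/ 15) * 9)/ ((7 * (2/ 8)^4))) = 76032/ 35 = 2172.34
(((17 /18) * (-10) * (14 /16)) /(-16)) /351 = 595 /404352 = 0.00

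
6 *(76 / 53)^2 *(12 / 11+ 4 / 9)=1755904 / 92697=18.94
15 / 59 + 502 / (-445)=-22943 / 26255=-0.87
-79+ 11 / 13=-1016 / 13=-78.15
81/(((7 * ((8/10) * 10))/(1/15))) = 27/280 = 0.10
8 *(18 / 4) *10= 360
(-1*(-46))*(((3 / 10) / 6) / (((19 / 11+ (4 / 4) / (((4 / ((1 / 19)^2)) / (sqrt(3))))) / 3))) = 15034873128 / 3763668665 - 6027978*sqrt(3) / 3763668665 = 3.99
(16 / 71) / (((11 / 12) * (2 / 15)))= 1440 / 781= 1.84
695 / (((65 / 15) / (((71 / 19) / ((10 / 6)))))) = 88821 / 247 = 359.60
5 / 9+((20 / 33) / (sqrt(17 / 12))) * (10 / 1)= 5 / 9+400 * sqrt(51) / 561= 5.65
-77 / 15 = -5.13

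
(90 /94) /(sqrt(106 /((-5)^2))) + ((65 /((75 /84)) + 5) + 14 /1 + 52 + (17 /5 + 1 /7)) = 225 * sqrt(106) /4982 + 5157 /35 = 147.81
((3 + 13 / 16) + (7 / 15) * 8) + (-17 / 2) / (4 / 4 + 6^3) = 390947 / 52080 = 7.51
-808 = -808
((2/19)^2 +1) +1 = 726/361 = 2.01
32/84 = 8/21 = 0.38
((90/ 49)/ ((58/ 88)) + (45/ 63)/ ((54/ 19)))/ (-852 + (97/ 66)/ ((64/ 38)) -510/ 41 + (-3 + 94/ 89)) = -59887388000/ 17061081464637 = -0.00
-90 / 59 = -1.53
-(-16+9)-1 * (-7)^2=-42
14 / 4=3.50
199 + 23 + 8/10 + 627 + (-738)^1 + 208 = 1599/5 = 319.80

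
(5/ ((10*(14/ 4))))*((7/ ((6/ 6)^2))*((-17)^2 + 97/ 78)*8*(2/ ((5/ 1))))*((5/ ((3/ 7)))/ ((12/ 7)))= 2218622/ 351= 6320.86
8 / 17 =0.47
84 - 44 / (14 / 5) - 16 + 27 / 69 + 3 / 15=42566 / 805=52.88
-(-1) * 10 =10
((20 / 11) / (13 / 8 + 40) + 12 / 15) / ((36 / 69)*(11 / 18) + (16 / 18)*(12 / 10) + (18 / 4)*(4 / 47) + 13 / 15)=16703612 / 52172109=0.32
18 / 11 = 1.64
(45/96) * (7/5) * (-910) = -9555/16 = -597.19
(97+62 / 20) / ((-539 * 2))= -0.09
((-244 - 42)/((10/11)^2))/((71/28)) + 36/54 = -723176/5325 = -135.81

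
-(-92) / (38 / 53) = 2438 / 19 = 128.32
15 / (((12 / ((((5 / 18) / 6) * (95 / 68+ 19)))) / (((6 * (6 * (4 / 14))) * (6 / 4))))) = 18.21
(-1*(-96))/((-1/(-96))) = 9216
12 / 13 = 0.92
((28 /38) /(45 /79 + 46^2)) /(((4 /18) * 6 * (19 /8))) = 948 /8623207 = 0.00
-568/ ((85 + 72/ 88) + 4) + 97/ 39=-2843/ 741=-3.84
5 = 5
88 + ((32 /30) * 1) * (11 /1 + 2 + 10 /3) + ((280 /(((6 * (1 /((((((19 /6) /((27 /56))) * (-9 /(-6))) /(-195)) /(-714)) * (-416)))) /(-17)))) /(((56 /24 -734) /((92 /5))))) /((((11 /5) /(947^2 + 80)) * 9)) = -466382631448 /17601705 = -26496.45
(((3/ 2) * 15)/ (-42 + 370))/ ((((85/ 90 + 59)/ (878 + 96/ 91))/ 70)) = 80993925/ 1150214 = 70.42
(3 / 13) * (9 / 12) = 9 / 52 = 0.17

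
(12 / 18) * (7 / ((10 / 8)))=56 / 15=3.73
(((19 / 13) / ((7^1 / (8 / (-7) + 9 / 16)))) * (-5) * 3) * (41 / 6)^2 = 798475 / 9408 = 84.87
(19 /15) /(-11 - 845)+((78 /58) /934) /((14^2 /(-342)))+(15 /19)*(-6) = -767510553637 /161893563720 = -4.74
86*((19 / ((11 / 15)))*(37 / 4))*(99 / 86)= 94905 / 4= 23726.25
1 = 1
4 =4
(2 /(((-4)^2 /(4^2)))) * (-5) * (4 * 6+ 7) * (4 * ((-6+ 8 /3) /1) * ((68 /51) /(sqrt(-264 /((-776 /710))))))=4960 * sqrt(2272710) /21087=354.60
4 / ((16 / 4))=1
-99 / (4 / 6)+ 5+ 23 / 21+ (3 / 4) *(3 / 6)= -23861 / 168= -142.03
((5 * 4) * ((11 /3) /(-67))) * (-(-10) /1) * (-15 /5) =2200 /67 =32.84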